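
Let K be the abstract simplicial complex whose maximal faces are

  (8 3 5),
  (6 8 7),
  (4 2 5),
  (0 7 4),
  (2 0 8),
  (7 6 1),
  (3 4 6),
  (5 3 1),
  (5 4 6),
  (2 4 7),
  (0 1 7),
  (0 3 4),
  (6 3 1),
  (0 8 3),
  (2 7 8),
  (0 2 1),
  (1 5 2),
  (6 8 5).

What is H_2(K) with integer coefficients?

H_2 ≅ 0.

Fix the vertex order 0 < 1 < 2 < 3 < 4 < 5 < 6 < 7 < 8 and write every simplex with vertices in increasing order. Then dim K = 2 and the simplices of K are:

  0-simplices (9): [0], [1], [2], [3], [4], [5], [6], [7], [8]
  1-simplices (27): (27 of them)
  2-simplices (18): [0,1,2], [0,1,7], [0,2,8], [0,3,4], [0,3,8], [0,4,7], [1,2,5], [1,3,5], [1,3,6], [1,6,7], [2,4,5], [2,4,7], [2,7,8], [3,4,6], [3,5,8], [4,5,6], [5,6,8], [6,7,8]

so the chain groups are C_0 ≅ Z^9, C_1 ≅ Z^27, C_2 ≅ Z^18.

The boundary map ∂_1: C_1 → C_0 is given by ∂[p,q] = [q] − [p]. For instance
  ∂[1,7] = [7] − [1].
The 9×27 boundary matrix has rank 8 and Smith normal form diag(1,1,1,1,1,1,1,1).

∂_2: C_2 → C_1 acts by ∂[p,q,r] = [q,r] − [p,r] + [p,q]. For instance
  ∂[6,7,8] = [7,8] − [6,8] + [6,7],
  ∂[2,4,5] = [4,5] − [2,5] + [2,4].
This gives a 27×18 integer matrix of rank 18; reducing to Smith normal form yields diagonal entries (1,1,1,1,1,1,1,1,1,1,1,1,1,1,1,1,1,2).

Computing H_k = (kernel of ∂_k) / (image of ∂_{k+1}):

  H_2: rank ker ∂_2 − rank ∂_3 = (18 − 18) − 0 = 0, and there is no ∂_3, so H_2 = 0.

(K is a triangulation of the Klein bottle.)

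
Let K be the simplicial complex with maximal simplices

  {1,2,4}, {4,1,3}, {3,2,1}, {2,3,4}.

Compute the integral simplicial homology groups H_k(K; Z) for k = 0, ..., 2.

H_0 ≅ Z,  H_1 = 0,  H_2 ≅ Z.

Order the vertices as 1 < 2 < 3 < 4. Listing each simplex with vertices in this order, K has dimension 2 with simplices:

  0-simplices (4): [1], [2], [3], [4]
  1-simplices (6): [1,2], [1,3], [1,4], [2,3], [2,4], [3,4]
  2-simplices (4): [1,2,3], [1,2,4], [1,3,4], [2,3,4]

giving chain groups C_0 ≅ Z^4, C_1 ≅ Z^6, C_2 ≅ Z^4.

Boundary ∂_1: C_1 → C_0 maps an edge to its endpoints' difference, ∂[p,q] = q − p.
This gives a 4×6 integer matrix of rank 3; reducing to Smith normal form yields diagonal entries (1,1,1).

The boundary map ∂_2: C_2 → C_1 maps a triangle to the signed sum of its edges. For instance
  ∂[2,3,4] = [3,4] − [2,4] + [2,3],
  ∂[1,2,3] = [2,3] − [1,3] + [1,2].
This gives a 6×4 integer matrix of rank 3; reducing to Smith normal form yields diagonal entries (1,1,1).

Now H_k = ker ∂_k / im ∂_{k+1}, so:

  H_0: rank C_0 − rank ∂_1 = 4 − 3 = 1, and the invariant factors of ∂_1 are all 1, so H_0 ≅ Z.
  H_1: rank ker ∂_1 − rank ∂_2 = (6 − 3) − 3 = 0, and the invariant factors of ∂_2 are all 1, so H_1 ≅ 0.
  H_2: rank ker ∂_2 − rank ∂_3 = (4 − 3) − 0 = 1, and there is no ∂_3, so H_2 ≅ Z.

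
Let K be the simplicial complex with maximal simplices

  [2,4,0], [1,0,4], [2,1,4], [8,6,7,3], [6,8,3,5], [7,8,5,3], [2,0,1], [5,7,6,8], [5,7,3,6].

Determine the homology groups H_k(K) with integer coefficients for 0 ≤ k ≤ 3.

K has 9 vertices, 16 edges, 14 triangles, 5 3-simplices.
rank ∂_0 = 0, rank ∂_1 = 7 ⇒ b_0 = 9 − 0 − 7 = 2; all invariant factors of ∂_1 are 1 so no torsion. So H_0 ≅ Z^2.
rank ∂_1 = 7, rank ∂_2 = 9 ⇒ b_1 = 16 − 7 − 9 = 0; all invariant factors of ∂_2 are 1 so no torsion. So H_1 ≅ 0.
rank ∂_2 = 9, rank ∂_3 = 4 ⇒ b_2 = 14 − 9 − 4 = 1; all invariant factors of ∂_3 are 1 so no torsion. So H_2 ≅ Z.
rank ∂_3 = 4, rank ∂_4 = 0 ⇒ b_3 = 5 − 4 − 0 = 1. So H_3 ≅ Z.

H_0 ≅ Z^2,  H_1 = 0,  H_2 ≅ Z,  H_3 ≅ Z.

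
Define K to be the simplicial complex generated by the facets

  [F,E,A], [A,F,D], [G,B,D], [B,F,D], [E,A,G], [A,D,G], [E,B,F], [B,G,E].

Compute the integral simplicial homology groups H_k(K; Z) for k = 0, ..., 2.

Fix the vertex order A < B < D < E < F < G and write every simplex with vertices in increasing order. Then dim K = 2 and the simplices of K are:

  0-simplices (6): A, B, D, E, F, G
  1-simplices (12): AD, AE, AF, AG, BD, BE, BF, BG, DF, DG, EF, EG
  2-simplices (8): ADF, ADG, AEF, AEG, BDF, BDG, BEF, BEG

Hence C_0 ≅ Z^6, C_1 ≅ Z^12, C_2 ≅ Z^8.

∂_1: C_1 → C_0 sends each edge [p,q] (with p < q) to q − p. For instance
  ∂EG = G − E.
The resulting 6×12 matrix has rank 5, and its Smith normal form has invariant factors (1,1,1,1,1).

∂_2: C_2 → C_1 maps a triangle to the signed sum of its edges. For instance
  ∂AEG = EG − AG + AE,
  ∂ADF = DF − AF + AD.
This gives a 12×8 integer matrix of rank 7; reducing to Smith normal form yields diagonal entries (1,1,1,1,1,1,1).

Now H_k = ker ∂_k / im ∂_{k+1}, so:

  H_0: rank C_0 − rank ∂_1 = 6 − 5 = 1, and the invariant factors of ∂_1 are all 1, so H_0 = Z.
  H_1: rank ker ∂_1 − rank ∂_2 = (12 − 5) − 7 = 0, and the invariant factors of ∂_2 are all 1, so H_1 = 0.
  H_2: rank ker ∂_2 − rank ∂_3 = (8 − 7) − 0 = 1, and there is no ∂_3, so H_2 = Z.

As a check, the Euler characteristic is 6 − 12 + 8 = 2, which agrees with 1 − 0 + 1 = 2.
(K is a triangulation of the 2-sphere S^2.)

H_0 ≅ Z,  H_1 = 0,  H_2 ≅ Z.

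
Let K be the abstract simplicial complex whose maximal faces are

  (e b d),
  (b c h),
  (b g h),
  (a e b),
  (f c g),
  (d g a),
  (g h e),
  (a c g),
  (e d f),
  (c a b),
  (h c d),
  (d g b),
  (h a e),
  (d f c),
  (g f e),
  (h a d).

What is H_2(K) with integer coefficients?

H_2 = Z.

Order the vertices as a < b < c < d < e < f < g < h. Listing each simplex with vertices in this order, K has dimension 2 with simplices:

  0-simplices (8): a, b, c, d, e, f, g, h
  1-simplices (24): ab, ac, ad, ae, ag, ah, bc, bd, be, bg, bh, cd, cf, cg, ch, de, df, dg, dh, ef, eg, eh, fg, gh
  2-simplices (16): abc, abe, acg, adg, adh, aeh, bch, bde, bdg, bgh, cdf, cdh, cfg, def, efg, egh

giving chain groups C_0 ≅ Z^8, C_1 ≅ Z^24, C_2 ≅ Z^16.

Boundary ∂_1: C_1 → C_0 maps an edge to its endpoints' difference, ∂[p,q] = q − p.
As a 8×24 matrix over Z this has rank 7, with invariant factors (1,1,1,1,1,1,1).

Boundary ∂_2: C_2 → C_1 acts by ∂[p,q,r] = [q,r] − [p,r] + [p,q]. For instance
  ∂bdg = dg − bg + bd,
  ∂adg = dg − ag + ad.
The 24×16 boundary matrix has rank 15 and Smith normal form diag(1,1,1,1,1,1,1,1,1,1,1,1,1,1,1).

Computing H_k = (kernel of ∂_k) / (image of ∂_{k+1}):

  H_2: rank ker ∂_2 − rank ∂_3 = (16 − 15) − 0 = 1, and there is no ∂_3, so H_2 ≅ Z.

(K is a triangulation of the torus T^2.)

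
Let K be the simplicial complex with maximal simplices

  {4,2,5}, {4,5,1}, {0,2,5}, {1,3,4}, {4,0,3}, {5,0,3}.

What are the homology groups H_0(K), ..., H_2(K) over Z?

H_0 = Z,  H_1 = Z,  H_2 = 0.

Take the total order 0 < 1 < 2 < 3 < 4 < 5 on the vertex set. Then K (dimension 2) consists of the simplices:

  0-simplices (6): [0], [1], [2], [3], [4], [5]
  1-simplices (12): [0,2], [0,3], [0,4], [0,5], [1,3], [1,4], [1,5], [2,4], [2,5], [3,4], [3,5], [4,5]
  2-simplices (6): [0,2,5], [0,3,4], [0,3,5], [1,3,4], [1,4,5], [2,4,5]

Hence C_0 ≅ Z^6, C_1 ≅ Z^12, C_2 ≅ Z^6.

∂_1: C_1 → C_0 sends each edge [p,q] (with p < q) to q − p.
The 6×12 boundary matrix has rank 5 and Smith normal form diag(1,1,1,1,1).

∂_2: C_2 → C_1 acts by ∂[p,q,r] = [q,r] − [p,r] + [p,q]. For instance
  ∂[0,3,4] = [3,4] − [0,4] + [0,3],
  ∂[1,4,5] = [4,5] − [1,5] + [1,4].
The 12×6 boundary matrix has rank 6 and Smith normal form diag(1,1,1,1,1,1).

Now H_k = ker ∂_k / im ∂_{k+1}, so:

  H_0: rank C_0 − rank ∂_1 = 6 − 5 = 1, and the invariant factors of ∂_1 are all 1, so H_0 = Z.
  H_1: rank ker ∂_1 − rank ∂_2 = (12 − 5) − 6 = 1, and the invariant factors of ∂_2 are all 1, so H_1 = Z.
  H_2: rank ker ∂_2 − rank ∂_3 = (6 − 6) − 0 = 0, and there is no ∂_3, so H_2 = 0.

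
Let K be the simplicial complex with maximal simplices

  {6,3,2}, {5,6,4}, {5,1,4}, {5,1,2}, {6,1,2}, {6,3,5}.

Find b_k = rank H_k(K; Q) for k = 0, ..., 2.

We work with the vertex ordering 1 < 2 < 3 < 4 < 5 < 6. The simplices of K, each written with vertices in increasing order, are:

  0-simplices (6): [1], [2], [3], [4], [5], [6]
  1-simplices (12): [1,2], [1,4], [1,5], [1,6], [2,3], [2,5], [2,6], [3,5], [3,6], [4,5], [4,6], [5,6]
  2-simplices (6): [1,2,5], [1,2,6], [1,4,5], [2,3,6], [3,5,6], [4,5,6]

giving chain groups C_0 ≅ Z^6, C_1 ≅ Z^12, C_2 ≅ Z^6.

Boundary ∂_1: C_1 → C_0 is given by ∂[p,q] = [q] − [p]. For instance
  ∂[1,6] = [6] − [1].
The resulting 6×12 matrix has rank 5, and its Smith normal form has invariant factors (1,1,1,1,1).

Boundary ∂_2: C_2 → C_1 maps a triangle to the signed sum of its edges. For instance
  ∂[4,5,6] = [5,6] − [4,6] + [4,5],
  ∂[1,2,5] = [2,5] − [1,5] + [1,2].
This gives a 12×6 integer matrix of rank 6; reducing to Smith normal form yields diagonal entries (1,1,1,1,1,1).

From H_k ≅ ker(∂_k) / im(∂_{k+1}) we obtain:

  H_0: rank C_0 − rank ∂_1 = 6 − 5 = 1, and the invariant factors of ∂_1 are all 1, so H_0 = Z.
  H_1: rank ker ∂_1 − rank ∂_2 = (12 − 5) − 6 = 1, and the invariant factors of ∂_2 are all 1, so H_1 = Z.
  H_2: rank ker ∂_2 − rank ∂_3 = (6 − 6) − 0 = 0, and there is no ∂_3, so H_2 = 0.

As a check, the Euler characteristic is 6 − 12 + 6 = 0, which agrees with 1 − 1 + 0 = 0.

Hence the Betti numbers are b_0 = 1, b_1 = 1, b_2 = 0.

b_0 = 1, b_1 = 1, b_2 = 0.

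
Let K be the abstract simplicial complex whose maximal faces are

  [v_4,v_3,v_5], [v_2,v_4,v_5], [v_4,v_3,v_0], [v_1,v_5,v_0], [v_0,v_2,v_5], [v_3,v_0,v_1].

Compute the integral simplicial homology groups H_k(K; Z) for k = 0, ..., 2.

We work with the vertex ordering v_0 < v_1 < v_2 < v_3 < v_4 < v_5. The simplices of K, each written with vertices in increasing order, are:

  0-simplices (6): [v_0], [v_1], [v_2], [v_3], [v_4], [v_5]
  1-simplices (12): [v_0,v_1], [v_0,v_2], [v_0,v_3], [v_0,v_4], [v_0,v_5], [v_1,v_3], [v_1,v_5], [v_2,v_4], [v_2,v_5], [v_3,v_4], [v_3,v_5], [v_4,v_5]
  2-simplices (6): [v_0,v_1,v_3], [v_0,v_1,v_5], [v_0,v_2,v_5], [v_0,v_3,v_4], [v_2,v_4,v_5], [v_3,v_4,v_5]

giving chain groups C_0 ≅ Z^6, C_1 ≅ Z^12, C_2 ≅ Z^6.

Boundary ∂_1: C_1 → C_0 is given by ∂[p,q] = [q] − [p].
This gives a 6×12 integer matrix of rank 5; reducing to Smith normal form yields diagonal entries (1,1,1,1,1).

Boundary ∂_2: C_2 → C_1 acts by ∂[p,q,r] = [q,r] − [p,r] + [p,q]. For instance
  ∂[v_0,v_1,v_5] = [v_1,v_5] − [v_0,v_5] + [v_0,v_1],
  ∂[v_3,v_4,v_5] = [v_4,v_5] − [v_3,v_5] + [v_3,v_4].
As a 12×6 matrix over Z this has rank 6, with invariant factors (1,1,1,1,1,1).

Computing H_k = (kernel of ∂_k) / (image of ∂_{k+1}):

  H_0: rank C_0 − rank ∂_1 = 6 − 5 = 1, and the invariant factors of ∂_1 are all 1, so H_0 ≅ Z.
  H_1: rank ker ∂_1 − rank ∂_2 = (12 − 5) − 6 = 1, and the invariant factors of ∂_2 are all 1, so H_1 ≅ Z.
  H_2: rank ker ∂_2 − rank ∂_3 = (6 − 6) − 0 = 0, and there is no ∂_3, so H_2 ≅ 0.

H_0 = Z,  H_1 = Z,  H_2 = 0.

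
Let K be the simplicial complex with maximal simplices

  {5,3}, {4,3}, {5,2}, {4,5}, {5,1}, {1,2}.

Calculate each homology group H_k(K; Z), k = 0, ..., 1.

H_0 ≅ Z,  H_1 ≅ Z^2.

K has 5 vertices, 6 edges.
rank ∂_0 = 0, rank ∂_1 = 4 ⇒ b_0 = 5 − 0 − 4 = 1; all invariant factors of ∂_1 are 1 so no torsion. So H_0 ≅ Z.
rank ∂_1 = 4, rank ∂_2 = 0 ⇒ b_1 = 6 − 4 − 0 = 2. So H_1 ≅ Z^2.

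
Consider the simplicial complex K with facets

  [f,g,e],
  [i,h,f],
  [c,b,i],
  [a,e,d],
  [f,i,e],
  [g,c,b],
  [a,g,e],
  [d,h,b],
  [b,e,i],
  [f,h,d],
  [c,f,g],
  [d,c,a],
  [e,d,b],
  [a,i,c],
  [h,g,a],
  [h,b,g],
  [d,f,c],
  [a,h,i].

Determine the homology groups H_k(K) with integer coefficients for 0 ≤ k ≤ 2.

H_0 = Z,  H_1 = Z^2,  H_2 = Z.

Take the total order a < b < c < d < e < f < g < h < i on the vertex set. Then K (dimension 2) consists of the simplices:

  0-simplices (9): a, b, c, d, e, f, g, h, i
  1-simplices (27): ac, ad, ae, ag, ah, ai, bc, bd, be, bg, bh, bi, cd, cf, cg, ci, de, df, dh, ef, eg, ei, fg, fh, fi, gh, hi
  2-simplices (18): acd, aci, ade, aeg, agh, ahi, bcg, bci, bde, bdh, bei, bgh, cdf, cfg, dfh, efg, efi, fhi

so the chain groups are C_0 ≅ Z^9, C_1 ≅ Z^27, C_2 ≅ Z^18.

The boundary map ∂_1: C_1 → C_0 is given by ∂[p,q] = [q] − [p]. For instance
  ∂gh = h − g.
The 9×27 boundary matrix has rank 8 and Smith normal form diag(1,1,1,1,1,1,1,1).

The boundary map ∂_2: C_2 → C_1 maps a triangle to the signed sum of its edges. For instance
  ∂bdh = dh − bh + bd,
  ∂ahi = hi − ai + ah.
The 27×18 boundary matrix has rank 17 and Smith normal form diag(1,1,1,1,1,1,1,1,1,1,1,1,1,1,1,1,1).

Reading off H_k = ker ∂_k / im ∂_{k+1}:

  H_0: rank C_0 − rank ∂_1 = 9 − 8 = 1, and the invariant factors of ∂_1 are all 1, so H_0 = Z.
  H_1: rank ker ∂_1 − rank ∂_2 = (27 − 8) − 17 = 2, and the invariant factors of ∂_2 are all 1, so H_1 = Z^2.
  H_2: rank ker ∂_2 − rank ∂_3 = (18 − 17) − 0 = 1, and there is no ∂_3, so H_2 = Z.

(K is a triangulation of the torus T^2.)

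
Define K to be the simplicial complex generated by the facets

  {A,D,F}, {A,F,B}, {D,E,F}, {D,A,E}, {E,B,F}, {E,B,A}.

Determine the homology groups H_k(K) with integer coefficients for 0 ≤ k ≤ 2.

H_0 = Z,  H_1 = 0,  H_2 = Z.

We work with the vertex ordering A < B < D < E < F. The simplices of K, each written with vertices in increasing order, are:

  0-simplices (5): A, B, D, E, F
  1-simplices (9): AB, AD, AE, AF, BE, BF, DE, DF, EF
  2-simplices (6): ABE, ABF, ADE, ADF, BEF, DEF

so the chain groups are C_0 ≅ Z^5, C_1 ≅ Z^9, C_2 ≅ Z^6.

Boundary ∂_1: C_1 → C_0 is given by ∂[p,q] = [q] − [p]. For instance
  ∂DF = F − D.
As a 5×9 matrix over Z this has rank 4, with invariant factors (1,1,1,1).

Boundary ∂_2: C_2 → C_1 sends each 2-simplex [p,q,r] to [q,r] − [p,r] + [p,q]. For instance
  ∂ABE = BE − AE + AB,
  ∂ADE = DE − AE + AD.
As a 9×6 matrix over Z this has rank 5, with invariant factors (1,1,1,1,1).

Computing H_k = (kernel of ∂_k) / (image of ∂_{k+1}):

  H_0: rank C_0 − rank ∂_1 = 5 − 4 = 1, and the invariant factors of ∂_1 are all 1, so H_0 ≅ Z.
  H_1: rank ker ∂_1 − rank ∂_2 = (9 − 4) − 5 = 0, and the invariant factors of ∂_2 are all 1, so H_1 ≅ 0.
  H_2: rank ker ∂_2 − rank ∂_3 = (6 − 5) − 0 = 1, and there is no ∂_3, so H_2 ≅ Z.

As a check, the Euler characteristic is 5 − 9 + 6 = 2, which agrees with 1 − 0 + 1 = 2.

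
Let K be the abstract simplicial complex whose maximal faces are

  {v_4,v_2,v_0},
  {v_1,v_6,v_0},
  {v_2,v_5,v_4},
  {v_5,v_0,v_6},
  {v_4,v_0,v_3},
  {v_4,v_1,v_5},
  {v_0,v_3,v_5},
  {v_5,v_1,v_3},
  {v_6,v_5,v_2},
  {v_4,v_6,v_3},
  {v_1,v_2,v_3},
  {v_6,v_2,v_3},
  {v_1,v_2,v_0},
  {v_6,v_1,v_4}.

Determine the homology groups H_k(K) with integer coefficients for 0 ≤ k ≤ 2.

H_0 = Z,  H_1 = Z^2,  H_2 = Z.

Order the vertices as v_0 < v_1 < v_2 < v_3 < v_4 < v_5 < v_6. Listing each simplex with vertices in this order, K has dimension 2 with simplices:

  0-simplices (7): [v_0], [v_1], [v_2], [v_3], [v_4], [v_5], [v_6]
  1-simplices (21): (21 of them)
  2-simplices (14): (14 of them)

Hence C_0 ≅ Z^7, C_1 ≅ Z^21, C_2 ≅ Z^14.

Boundary ∂_1: C_1 → C_0 sends each edge [p,q] (with p < q) to q − p.
This gives a 7×21 integer matrix of rank 6; reducing to Smith normal form yields diagonal entries (1,1,1,1,1,1).

∂_2: C_2 → C_1 maps a triangle to the signed sum of its edges. For instance
  ∂[v_3,v_4,v_6] = [v_4,v_6] − [v_3,v_6] + [v_3,v_4],
  ∂[v_2,v_5,v_6] = [v_5,v_6] − [v_2,v_6] + [v_2,v_5].
The 21×14 boundary matrix has rank 13 and Smith normal form diag(1,1,1,1,1,1,1,1,1,1,1,1,1).

Reading off H_k = ker ∂_k / im ∂_{k+1}:

  H_0: rank C_0 − rank ∂_1 = 7 − 6 = 1, and the invariant factors of ∂_1 are all 1, so H_0 ≅ Z.
  H_1: rank ker ∂_1 − rank ∂_2 = (21 − 6) − 13 = 2, and the invariant factors of ∂_2 are all 1, so H_1 ≅ Z^2.
  H_2: rank ker ∂_2 − rank ∂_3 = (14 − 13) − 0 = 1, and there is no ∂_3, so H_2 ≅ Z.

As a check, the Euler characteristic is 7 − 21 + 14 = 0, which agrees with 1 − 2 + 1 = 0.
(K is a triangulation of the torus T^2.)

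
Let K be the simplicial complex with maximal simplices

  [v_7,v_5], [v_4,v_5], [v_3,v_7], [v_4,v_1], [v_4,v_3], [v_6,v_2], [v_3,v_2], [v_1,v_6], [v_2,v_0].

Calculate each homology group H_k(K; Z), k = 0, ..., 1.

H_0 = Z,  H_1 = Z^2.

Order the vertices as v_0 < v_1 < v_2 < v_3 < v_4 < v_5 < v_6 < v_7. Listing each simplex with vertices in this order, K has dimension 1 with simplices:

  0-simplices (8): [v_0], [v_1], [v_2], [v_3], [v_4], [v_5], [v_6], [v_7]
  1-simplices (9): [v_0,v_2], [v_1,v_4], [v_1,v_6], [v_2,v_3], [v_2,v_6], [v_3,v_4], [v_3,v_7], [v_4,v_5], [v_5,v_7]

giving chain groups C_0 ≅ Z^8, C_1 ≅ Z^9.

The boundary map ∂_1: C_1 → C_0 is given by ∂[p,q] = [q] − [p]. For instance
  ∂[v_1,v_6] = [v_6] − [v_1].
This gives a 8×9 integer matrix of rank 7; reducing to Smith normal form yields diagonal entries (1,1,1,1,1,1,1).

Computing H_k = (kernel of ∂_k) / (image of ∂_{k+1}):

  H_0: rank C_0 − rank ∂_1 = 8 − 7 = 1, and the invariant factors of ∂_1 are all 1, so H_0 ≅ Z.
  H_1: rank ker ∂_1 − rank ∂_2 = (9 − 7) − 0 = 2, and there is no ∂_2, so H_1 ≅ Z^2.

As a check, the Euler characteristic is 8 − 9 = -1, which agrees with 1 − 2 = -1.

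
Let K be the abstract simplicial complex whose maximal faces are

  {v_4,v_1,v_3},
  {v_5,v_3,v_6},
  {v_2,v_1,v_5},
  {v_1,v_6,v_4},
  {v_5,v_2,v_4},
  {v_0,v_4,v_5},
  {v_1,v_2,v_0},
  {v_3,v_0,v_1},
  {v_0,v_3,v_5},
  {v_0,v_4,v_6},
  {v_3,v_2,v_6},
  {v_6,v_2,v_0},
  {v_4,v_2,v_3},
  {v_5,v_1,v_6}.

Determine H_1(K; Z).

Take the total order v_0 < v_1 < v_2 < v_3 < v_4 < v_5 < v_6 on the vertex set. Then K (dimension 2) consists of the simplices:

  0-simplices (7): [v_0], [v_1], [v_2], [v_3], [v_4], [v_5], [v_6]
  1-simplices (21): (21 of them)
  2-simplices (14): (14 of them)

so the chain groups are C_0 ≅ Z^7, C_1 ≅ Z^21, C_2 ≅ Z^14.

The boundary map ∂_1: C_1 → C_0 maps an edge to its endpoints' difference, ∂[p,q] = q − p. For instance
  ∂[v_4,v_5] = [v_5] − [v_4].
The resulting 7×21 matrix has rank 6, and its Smith normal form has invariant factors (1,1,1,1,1,1).

The boundary map ∂_2: C_2 → C_1 maps a triangle to the signed sum of its edges. For instance
  ∂[v_3,v_5,v_6] = [v_5,v_6] − [v_3,v_6] + [v_3,v_5],
  ∂[v_1,v_5,v_6] = [v_5,v_6] − [v_1,v_6] + [v_1,v_5].
This gives a 21×14 integer matrix of rank 13; reducing to Smith normal form yields diagonal entries (1,1,1,1,1,1,1,1,1,1,1,1,1).

From H_k ≅ ker(∂_k) / im(∂_{k+1}) we obtain:

  H_1: rank ker ∂_1 − rank ∂_2 = (21 − 6) − 13 = 2, and the invariant factors of ∂_2 are all 1, so H_1 ≅ Z^2.

H_1 ≅ Z^2.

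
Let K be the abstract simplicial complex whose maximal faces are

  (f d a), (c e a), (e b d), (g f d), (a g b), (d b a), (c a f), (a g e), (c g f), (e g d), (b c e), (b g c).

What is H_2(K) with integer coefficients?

We work with the vertex ordering a < b < c < d < e < f < g. The simplices of K, each written with vertices in increasing order, are:

  0-simplices (7): a, b, c, d, e, f, g
  1-simplices (18): ab, ac, ad, ae, af, ag, bc, bd, be, bg, ce, cf, cg, de, df, dg, eg, fg
  2-simplices (12): abd, abg, ace, acf, adf, aeg, bce, bcg, bde, cfg, deg, dfg

so the chain groups are C_0 ≅ Z^7, C_1 ≅ Z^18, C_2 ≅ Z^12.

∂_1: C_1 → C_0 maps an edge to its endpoints' difference, ∂[p,q] = q − p. For instance
  ∂ae = e − a.
The 7×18 boundary matrix has rank 6 and Smith normal form diag(1,1,1,1,1,1).

∂_2: C_2 → C_1 maps a triangle to the signed sum of its edges. For instance
  ∂dfg = fg − dg + df,
  ∂adf = df − af + ad.
As a 18×12 matrix over Z this has rank 12, with invariant factors (1,1,1,1,1,1,1,1,1,1,1,2).

Computing H_k = (kernel of ∂_k) / (image of ∂_{k+1}):

  H_2: rank ker ∂_2 − rank ∂_3 = (12 − 12) − 0 = 0, and there is no ∂_3, so H_2 = 0.

(K is a triangulation of the real projective plane RP^2.)

H_2 ≅ 0.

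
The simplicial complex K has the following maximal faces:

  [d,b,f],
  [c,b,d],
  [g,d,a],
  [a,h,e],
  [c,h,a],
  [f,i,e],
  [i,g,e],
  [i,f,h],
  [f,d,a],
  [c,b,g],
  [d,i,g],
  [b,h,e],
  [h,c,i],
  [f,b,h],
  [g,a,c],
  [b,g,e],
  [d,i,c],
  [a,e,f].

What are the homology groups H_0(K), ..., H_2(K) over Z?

H_0 = Z,  H_1 = Z ⊕ Z/2Z,  H_2 = 0.

We work with the vertex ordering a < b < c < d < e < f < g < h < i. The simplices of K, each written with vertices in increasing order, are:

  0-simplices (9): a, b, c, d, e, f, g, h, i
  1-simplices (27): ac, ad, ae, af, ag, ah, bc, bd, be, bf, bg, bh, cd, cg, ch, ci, df, dg, di, ef, eg, eh, ei, fh, fi, gi, hi
  2-simplices (18): acg, ach, adf, adg, aef, aeh, bcd, bcg, bdf, beg, beh, bfh, cdi, chi, dgi, efi, egi, fhi

so the chain groups are C_0 ≅ Z^9, C_1 ≅ Z^27, C_2 ≅ Z^18.

Boundary ∂_1: C_1 → C_0 maps an edge to its endpoints' difference, ∂[p,q] = q − p. For instance
  ∂bc = c − b.
This gives a 9×27 integer matrix of rank 8; reducing to Smith normal form yields diagonal entries (1,1,1,1,1,1,1,1).

Boundary ∂_2: C_2 → C_1 sends each 2-simplex [p,q,r] to [q,r] − [p,r] + [p,q]. For instance
  ∂aeh = eh − ah + ae,
  ∂acg = cg − ag + ac.
This gives a 27×18 integer matrix of rank 18; reducing to Smith normal form yields diagonal entries (1,1,1,1,1,1,1,1,1,1,1,1,1,1,1,1,1,2).

Computing H_k = (kernel of ∂_k) / (image of ∂_{k+1}):

  H_0: rank C_0 − rank ∂_1 = 9 − 8 = 1, and the invariant factors of ∂_1 are all 1, so H_0 ≅ Z.
  H_1: rank ker ∂_1 − rank ∂_2 = (27 − 8) − 18 = 1, and ∂_2 has invariant factor 2 > 1, so H_1 ≅ Z ⊕ Z/2Z.
  H_2: rank ker ∂_2 − rank ∂_3 = (18 − 18) − 0 = 0, and there is no ∂_3, so H_2 ≅ 0.

(K is a triangulation of the Klein bottle.)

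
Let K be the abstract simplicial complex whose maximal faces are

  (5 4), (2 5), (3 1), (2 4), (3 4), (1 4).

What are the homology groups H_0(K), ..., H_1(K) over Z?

Take the total order 1 < 2 < 3 < 4 < 5 on the vertex set. Then K (dimension 1) consists of the simplices:

  0-simplices (5): [1], [2], [3], [4], [5]
  1-simplices (6): [1,3], [1,4], [2,4], [2,5], [3,4], [4,5]

Hence C_0 ≅ Z^5, C_1 ≅ Z^6.

Boundary ∂_1: C_1 → C_0 sends each edge [p,q] (with p < q) to q − p. For instance
  ∂[4,5] = [5] − [4].
As a 5×6 matrix over Z this has rank 4, with invariant factors (1,1,1,1).

Computing H_k = (kernel of ∂_k) / (image of ∂_{k+1}):

  H_0: rank C_0 − rank ∂_1 = 5 − 4 = 1, and the invariant factors of ∂_1 are all 1, so H_0 = Z.
  H_1: rank ker ∂_1 − rank ∂_2 = (6 − 4) − 0 = 2, and there is no ∂_2, so H_1 = Z^2.

H_0 = Z,  H_1 = Z^2.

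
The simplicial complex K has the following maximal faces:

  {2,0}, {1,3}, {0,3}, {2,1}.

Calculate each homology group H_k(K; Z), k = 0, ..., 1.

H_0 = Z,  H_1 = Z.

Fix the vertex order 0 < 1 < 2 < 3 and write every simplex with vertices in increasing order. Then dim K = 1 and the simplices of K are:

  0-simplices (4): [0], [1], [2], [3]
  1-simplices (4): [0,2], [0,3], [1,2], [1,3]

giving chain groups C_0 ≅ Z^4, C_1 ≅ Z^4.

The boundary map ∂_1: C_1 → C_0 sends each edge [p,q] (with p < q) to q − p.
The 4×4 boundary matrix has rank 3 and Smith normal form diag(1,1,1).

Now H_k = ker ∂_k / im ∂_{k+1}, so:

  H_0: rank C_0 − rank ∂_1 = 4 − 3 = 1, and the invariant factors of ∂_1 are all 1, so H_0 ≅ Z.
  H_1: rank ker ∂_1 − rank ∂_2 = (4 − 3) − 0 = 1, and there is no ∂_2, so H_1 ≅ Z.

As a check, the Euler characteristic is 4 − 4 = 0, which agrees with 1 − 1 = 0.
(K is a triangulation of the circle S^1.)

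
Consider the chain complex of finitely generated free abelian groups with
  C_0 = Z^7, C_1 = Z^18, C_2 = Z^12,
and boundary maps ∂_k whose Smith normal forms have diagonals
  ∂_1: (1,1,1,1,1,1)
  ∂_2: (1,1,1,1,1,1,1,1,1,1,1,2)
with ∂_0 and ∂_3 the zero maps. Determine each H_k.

H_0: b_0 = 7 − 0 − 6 = 1; torsion from ∂_1 factors > 1: none. So H_0 = Z.
H_1: b_1 = 18 − 6 − 12 = 0; torsion from ∂_2 factors > 1: [2]. So H_1 = Z/2.
H_2: b_2 = 12 − 12 − 0 = 0; torsion from ∂_3 factors > 1: none. So H_2 = 0.

H_0 = Z,  H_1 = Z/2,  H_2 = 0.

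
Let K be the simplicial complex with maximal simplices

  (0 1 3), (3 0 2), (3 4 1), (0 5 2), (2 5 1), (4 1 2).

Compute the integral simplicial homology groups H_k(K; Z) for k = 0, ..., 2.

H_0 ≅ Z,  H_1 ≅ Z,  H_2 = 0.

We work with the vertex ordering 0 < 1 < 2 < 3 < 4 < 5. The simplices of K, each written with vertices in increasing order, are:

  0-simplices (6): [0], [1], [2], [3], [4], [5]
  1-simplices (12): [0,1], [0,2], [0,3], [0,5], [1,2], [1,3], [1,4], [1,5], [2,3], [2,4], [2,5], [3,4]
  2-simplices (6): [0,1,3], [0,2,3], [0,2,5], [1,2,4], [1,2,5], [1,3,4]

giving chain groups C_0 ≅ Z^6, C_1 ≅ Z^12, C_2 ≅ Z^6.

∂_1: C_1 → C_0 sends each edge [p,q] (with p < q) to q − p. For instance
  ∂[2,3] = [3] − [2].
The 6×12 boundary matrix has rank 5 and Smith normal form diag(1,1,1,1,1).

The boundary map ∂_2: C_2 → C_1 acts by ∂[p,q,r] = [q,r] − [p,r] + [p,q]. For instance
  ∂[0,2,3] = [2,3] − [0,3] + [0,2],
  ∂[1,3,4] = [3,4] − [1,4] + [1,3].
This gives a 12×6 integer matrix of rank 6; reducing to Smith normal form yields diagonal entries (1,1,1,1,1,1).

Reading off H_k = ker ∂_k / im ∂_{k+1}:

  H_0: rank C_0 − rank ∂_1 = 6 − 5 = 1, and the invariant factors of ∂_1 are all 1, so H_0 ≅ Z.
  H_1: rank ker ∂_1 − rank ∂_2 = (12 − 5) − 6 = 1, and the invariant factors of ∂_2 are all 1, so H_1 ≅ Z.
  H_2: rank ker ∂_2 − rank ∂_3 = (6 − 6) − 0 = 0, and there is no ∂_3, so H_2 ≅ 0.

As a check, the Euler characteristic is 6 − 12 + 6 = 0, which agrees with 1 − 1 + 0 = 0.
(K is a triangulation of the cylinder S^1 x I.)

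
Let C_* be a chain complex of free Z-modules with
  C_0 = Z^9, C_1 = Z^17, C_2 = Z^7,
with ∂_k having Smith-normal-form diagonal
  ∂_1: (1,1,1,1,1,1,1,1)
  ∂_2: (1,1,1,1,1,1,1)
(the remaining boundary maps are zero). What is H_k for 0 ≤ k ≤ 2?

H_0: b_0 = 9 − 0 − 8 = 1; torsion from ∂_1 factors > 1: none. So H_0 ≅ Z.
H_1: b_1 = 17 − 8 − 7 = 2; torsion from ∂_2 factors > 1: none. So H_1 ≅ Z^2.
H_2: b_2 = 7 − 7 − 0 = 0; torsion from ∂_3 factors > 1: none. So H_2 ≅ 0.

H_0 ≅ Z,  H_1 ≅ Z^2,  H_2 = 0.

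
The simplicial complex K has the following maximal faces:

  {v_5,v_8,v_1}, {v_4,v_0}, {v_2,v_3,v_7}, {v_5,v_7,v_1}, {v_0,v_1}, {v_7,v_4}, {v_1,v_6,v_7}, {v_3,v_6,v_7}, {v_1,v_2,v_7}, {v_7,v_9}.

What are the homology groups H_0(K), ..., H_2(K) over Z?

We work with the vertex ordering v_0 < v_1 < v_2 < v_3 < v_4 < v_5 < v_6 < v_7 < v_8 < v_9. The simplices of K, each written with vertices in increasing order, are:

  0-simplices (10): [v_0], [v_1], [v_2], [v_3], [v_4], [v_5], [v_6], [v_7], [v_8], [v_9]
  1-simplices (16): (16 of them)
  2-simplices (6): [v_1,v_2,v_7], [v_1,v_5,v_7], [v_1,v_5,v_8], [v_1,v_6,v_7], [v_2,v_3,v_7], [v_3,v_6,v_7]

giving chain groups C_0 ≅ Z^10, C_1 ≅ Z^16, C_2 ≅ Z^6.

The boundary map ∂_1: C_1 → C_0 maps an edge to its endpoints' difference, ∂[p,q] = q − p. For instance
  ∂[v_5,v_7] = [v_7] − [v_5].
The resulting 10×16 matrix has rank 9, and its Smith normal form has invariant factors (1,1,1,1,1,1,1,1,1).

Boundary ∂_2: C_2 → C_1 maps a triangle to the signed sum of its edges. For instance
  ∂[v_1,v_5,v_8] = [v_5,v_8] − [v_1,v_8] + [v_1,v_5],
  ∂[v_2,v_3,v_7] = [v_3,v_7] − [v_2,v_7] + [v_2,v_3].
As a 16×6 matrix over Z this has rank 6, with invariant factors (1,1,1,1,1,1).

From H_k ≅ ker(∂_k) / im(∂_{k+1}) we obtain:

  H_0: rank C_0 − rank ∂_1 = 10 − 9 = 1, and the invariant factors of ∂_1 are all 1, so H_0 = Z.
  H_1: rank ker ∂_1 − rank ∂_2 = (16 − 9) − 6 = 1, and the invariant factors of ∂_2 are all 1, so H_1 = Z.
  H_2: rank ker ∂_2 − rank ∂_3 = (6 − 6) − 0 = 0, and there is no ∂_3, so H_2 = 0.

H_0 ≅ Z,  H_1 ≅ Z,  H_2 = 0.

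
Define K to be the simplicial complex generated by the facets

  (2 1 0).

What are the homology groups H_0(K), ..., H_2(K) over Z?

Order the vertices as 0 < 1 < 2. Listing each simplex with vertices in this order, K has dimension 2 with simplices:

  0-simplices (3): [0], [1], [2]
  1-simplices (3): [0,1], [0,2], [1,2]
  2-simplices (1): [0,1,2]

so the chain groups are C_0 ≅ Z^3, C_1 ≅ Z^3, C_2 ≅ Z^1.

∂_1: C_1 → C_0 is given by ∂[p,q] = [q] − [p]. For instance
  ∂[1,2] = [2] − [1].
As a 3×3 matrix over Z this has rank 2, with invariant factors (1,1).

∂_2: C_2 → C_1 sends each 2-simplex [p,q,r] to [q,r] − [p,r] + [p,q]. For instance
  ∂[0,1,2] = [1,2] − [0,2] + [0,1].
This gives a 3×1 integer matrix of rank 1; reducing to Smith normal form yields diagonal entries (1).

Now H_k = ker ∂_k / im ∂_{k+1}, so:

  H_0: rank C_0 − rank ∂_1 = 3 − 2 = 1, and the invariant factors of ∂_1 are all 1, so H_0 = Z.
  H_1: rank ker ∂_1 − rank ∂_2 = (3 − 2) − 1 = 0, and the invariant factors of ∂_2 are all 1, so H_1 = 0.
  H_2: rank ker ∂_2 − rank ∂_3 = (1 − 1) − 0 = 0, and there is no ∂_3, so H_2 = 0.

As a check, the Euler characteristic is 3 − 3 + 1 = 1, which agrees with 1 − 0 + 0 = 1.

H_0 ≅ Z,  H_1 = 0,  H_2 = 0.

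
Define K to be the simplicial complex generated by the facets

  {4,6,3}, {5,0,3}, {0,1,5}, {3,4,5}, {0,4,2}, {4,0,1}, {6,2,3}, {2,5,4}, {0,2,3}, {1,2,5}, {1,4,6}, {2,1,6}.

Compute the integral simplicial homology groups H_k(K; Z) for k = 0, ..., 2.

H_0 ≅ Z,  H_1 ≅ Z/2,  H_2 = 0.

Order the vertices as 0 < 1 < 2 < 3 < 4 < 5 < 6. Listing each simplex with vertices in this order, K has dimension 2 with simplices:

  0-simplices (7): [0], [1], [2], [3], [4], [5], [6]
  1-simplices (18): [0,1], [0,2], [0,3], [0,4], [0,5], [1,2], [1,4], [1,5], [1,6], [2,3], [2,4], [2,5], [2,6], [3,4], [3,5], [3,6], [4,5], [4,6]
  2-simplices (12): [0,1,4], [0,1,5], [0,2,3], [0,2,4], [0,3,5], [1,2,5], [1,2,6], [1,4,6], [2,3,6], [2,4,5], [3,4,5], [3,4,6]

so the chain groups are C_0 ≅ Z^7, C_1 ≅ Z^18, C_2 ≅ Z^12.

∂_1: C_1 → C_0 maps an edge to its endpoints' difference, ∂[p,q] = q − p. For instance
  ∂[2,6] = [6] − [2].
The resulting 7×18 matrix has rank 6, and its Smith normal form has invariant factors (1,1,1,1,1,1).

∂_2: C_2 → C_1 maps a triangle to the signed sum of its edges. For instance
  ∂[0,2,4] = [2,4] − [0,4] + [0,2],
  ∂[3,4,5] = [4,5] − [3,5] + [3,4].
As a 18×12 matrix over Z this has rank 12, with invariant factors (1,1,1,1,1,1,1,1,1,1,1,2).

From H_k ≅ ker(∂_k) / im(∂_{k+1}) we obtain:

  H_0: rank C_0 − rank ∂_1 = 7 − 6 = 1, and the invariant factors of ∂_1 are all 1, so H_0 ≅ Z.
  H_1: rank ker ∂_1 − rank ∂_2 = (18 − 6) − 12 = 0, and ∂_2 has invariant factor 2 > 1, so H_1 ≅ Z/2.
  H_2: rank ker ∂_2 − rank ∂_3 = (12 − 12) − 0 = 0, and there is no ∂_3, so H_2 ≅ 0.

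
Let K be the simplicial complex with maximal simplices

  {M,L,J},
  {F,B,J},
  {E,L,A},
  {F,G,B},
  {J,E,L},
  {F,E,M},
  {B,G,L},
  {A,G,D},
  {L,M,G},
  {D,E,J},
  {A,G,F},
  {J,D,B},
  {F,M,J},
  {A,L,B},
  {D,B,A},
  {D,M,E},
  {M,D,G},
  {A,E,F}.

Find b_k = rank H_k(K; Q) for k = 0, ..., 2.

K has 9 vertices, 27 edges, 18 triangles.
rank ∂_0 = 0, rank ∂_1 = 8 ⇒ b_0 = 9 − 0 − 8 = 1; all invariant factors of ∂_1 are 1 so no torsion. So H_0 ≅ Z.
rank ∂_1 = 8, rank ∂_2 = 18 ⇒ b_1 = 27 − 8 − 18 = 1; ∂_2 has invariant factor(s) [2] giving torsion. So H_1 ≅ Z ⊕ Z/2Z.
rank ∂_2 = 18, rank ∂_3 = 0 ⇒ b_2 = 18 − 18 − 0 = 0. So H_2 ≅ 0.

b_0 = 1, b_1 = 1, b_2 = 0.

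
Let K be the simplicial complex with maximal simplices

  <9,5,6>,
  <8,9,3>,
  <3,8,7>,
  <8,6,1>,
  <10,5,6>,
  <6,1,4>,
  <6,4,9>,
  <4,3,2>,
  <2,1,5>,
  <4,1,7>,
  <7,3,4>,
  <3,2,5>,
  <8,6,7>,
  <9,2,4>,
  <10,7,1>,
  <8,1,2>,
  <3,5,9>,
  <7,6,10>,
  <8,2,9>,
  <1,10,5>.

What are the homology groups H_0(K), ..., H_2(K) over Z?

K has 10 vertices, 30 edges, 20 triangles.
rank ∂_0 = 0, rank ∂_1 = 9 ⇒ b_0 = 10 − 0 − 9 = 1; all invariant factors of ∂_1 are 1 so no torsion. So H_0 = Z.
rank ∂_1 = 9, rank ∂_2 = 20 ⇒ b_1 = 30 − 9 − 20 = 1; ∂_2 has invariant factor(s) [2] giving torsion. So H_1 = Z ⊕ Z_2.
rank ∂_2 = 20, rank ∂_3 = 0 ⇒ b_2 = 20 − 20 − 0 = 0. So H_2 = 0.

H_0 ≅ Z,  H_1 ≅ Z ⊕ Z_2,  H_2 = 0.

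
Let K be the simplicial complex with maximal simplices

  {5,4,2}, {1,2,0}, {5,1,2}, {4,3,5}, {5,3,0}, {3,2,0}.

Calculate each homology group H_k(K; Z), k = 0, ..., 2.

Order the vertices as 0 < 1 < 2 < 3 < 4 < 5. Listing each simplex with vertices in this order, K has dimension 2 with simplices:

  0-simplices (6): [0], [1], [2], [3], [4], [5]
  1-simplices (12): [0,1], [0,2], [0,3], [0,5], [1,2], [1,5], [2,3], [2,4], [2,5], [3,4], [3,5], [4,5]
  2-simplices (6): [0,1,2], [0,2,3], [0,3,5], [1,2,5], [2,4,5], [3,4,5]

giving chain groups C_0 ≅ Z^6, C_1 ≅ Z^12, C_2 ≅ Z^6.

Boundary ∂_1: C_1 → C_0 sends each edge [p,q] (with p < q) to q − p.
The 6×12 boundary matrix has rank 5 and Smith normal form diag(1,1,1,1,1).

Boundary ∂_2: C_2 → C_1 maps a triangle to the signed sum of its edges. For instance
  ∂[2,4,5] = [4,5] − [2,5] + [2,4],
  ∂[0,1,2] = [1,2] − [0,2] + [0,1].
This gives a 12×6 integer matrix of rank 6; reducing to Smith normal form yields diagonal entries (1,1,1,1,1,1).

Computing H_k = (kernel of ∂_k) / (image of ∂_{k+1}):

  H_0: rank C_0 − rank ∂_1 = 6 − 5 = 1, and the invariant factors of ∂_1 are all 1, so H_0 ≅ Z.
  H_1: rank ker ∂_1 − rank ∂_2 = (12 − 5) − 6 = 1, and the invariant factors of ∂_2 are all 1, so H_1 ≅ Z.
  H_2: rank ker ∂_2 − rank ∂_3 = (6 − 6) − 0 = 0, and there is no ∂_3, so H_2 ≅ 0.

H_0 ≅ Z,  H_1 ≅ Z,  H_2 = 0.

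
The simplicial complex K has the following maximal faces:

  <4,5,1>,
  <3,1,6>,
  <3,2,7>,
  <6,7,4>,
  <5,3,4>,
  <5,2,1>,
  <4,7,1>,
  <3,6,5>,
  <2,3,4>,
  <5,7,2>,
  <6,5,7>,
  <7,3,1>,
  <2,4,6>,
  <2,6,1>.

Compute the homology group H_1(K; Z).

Order the vertices as 1 < 2 < 3 < 4 < 5 < 6 < 7. Listing each simplex with vertices in this order, K has dimension 2 with simplices:

  0-simplices (7): [1], [2], [3], [4], [5], [6], [7]
  1-simplices (21): [1,2], [1,3], [1,4], [1,5], [1,6], [1,7], [2,3], [2,4], [2,5], [2,6], [2,7], [3,4], [3,5], [3,6], [3,7], [4,5], [4,6], [4,7], [5,6], [5,7], [6,7]
  2-simplices (14): [1,2,5], [1,2,6], [1,3,6], [1,3,7], [1,4,5], [1,4,7], [2,3,4], [2,3,7], [2,4,6], [2,5,7], [3,4,5], [3,5,6], [4,6,7], [5,6,7]

so the chain groups are C_0 ≅ Z^7, C_1 ≅ Z^21, C_2 ≅ Z^14.

The boundary map ∂_1: C_1 → C_0 is given by ∂[p,q] = [q] − [p]. For instance
  ∂[2,5] = [5] − [2].
This gives a 7×21 integer matrix of rank 6; reducing to Smith normal form yields diagonal entries (1,1,1,1,1,1).

∂_2: C_2 → C_1 acts by ∂[p,q,r] = [q,r] − [p,r] + [p,q]. For instance
  ∂[3,4,5] = [4,5] − [3,5] + [3,4],
  ∂[1,4,7] = [4,7] − [1,7] + [1,4].
The resulting 21×14 matrix has rank 13, and its Smith normal form has invariant factors (1,1,1,1,1,1,1,1,1,1,1,1,1).

Now H_k = ker ∂_k / im ∂_{k+1}, so:

  H_1: rank ker ∂_1 − rank ∂_2 = (21 − 6) − 13 = 2, and the invariant factors of ∂_2 are all 1, so H_1 = Z^2.

H_1 ≅ Z^2.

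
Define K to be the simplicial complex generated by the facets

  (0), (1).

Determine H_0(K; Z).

Order the vertices as 0 < 1. Listing each simplex with vertices in this order, K has dimension 0 with simplices:

  0-simplices (2): [0], [1]

so the chain groups are C_0 ≅ Z^2.

Computing H_k = (kernel of ∂_k) / (image of ∂_{k+1}):

  H_0: rank C_0 − rank ∂_1 = 2 − 0 = 2, and there is no ∂_1, so H_0 ≅ Z^2.

H_0 ≅ Z^2.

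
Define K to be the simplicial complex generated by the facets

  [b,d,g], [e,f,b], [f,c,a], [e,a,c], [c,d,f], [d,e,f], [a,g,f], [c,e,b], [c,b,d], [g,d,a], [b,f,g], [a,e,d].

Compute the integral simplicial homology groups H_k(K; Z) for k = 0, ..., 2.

We work with the vertex ordering a < b < c < d < e < f < g. The simplices of K, each written with vertices in increasing order, are:

  0-simplices (7): a, b, c, d, e, f, g
  1-simplices (18): ac, ad, ae, af, ag, bc, bd, be, bf, bg, cd, ce, cf, de, df, dg, ef, fg
  2-simplices (12): ace, acf, ade, adg, afg, bcd, bce, bdg, bef, bfg, cdf, def

giving chain groups C_0 ≅ Z^7, C_1 ≅ Z^18, C_2 ≅ Z^12.

∂_1: C_1 → C_0 is given by ∂[p,q] = [q] − [p]. For instance
  ∂bc = c − b.
The resulting 7×18 matrix has rank 6, and its Smith normal form has invariant factors (1,1,1,1,1,1).

The boundary map ∂_2: C_2 → C_1 acts by ∂[p,q,r] = [q,r] − [p,r] + [p,q]. For instance
  ∂bfg = fg − bg + bf,
  ∂ace = ce − ae + ac.
This gives a 18×12 integer matrix of rank 12; reducing to Smith normal form yields diagonal entries (1,1,1,1,1,1,1,1,1,1,1,2).

Reading off H_k = ker ∂_k / im ∂_{k+1}:

  H_0: rank C_0 − rank ∂_1 = 7 − 6 = 1, and the invariant factors of ∂_1 are all 1, so H_0 ≅ Z.
  H_1: rank ker ∂_1 − rank ∂_2 = (18 − 6) − 12 = 0, and ∂_2 has invariant factor 2 > 1, so H_1 ≅ Z/2.
  H_2: rank ker ∂_2 − rank ∂_3 = (12 − 12) − 0 = 0, and there is no ∂_3, so H_2 ≅ 0.

As a check, the Euler characteristic is 7 − 18 + 12 = 1, which agrees with 1 − 0 + 0 = 1.

H_0 ≅ Z,  H_1 ≅ Z/2,  H_2 = 0.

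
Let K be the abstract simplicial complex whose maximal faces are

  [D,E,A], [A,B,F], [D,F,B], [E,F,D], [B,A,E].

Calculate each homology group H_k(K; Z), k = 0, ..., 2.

Take the total order A < B < D < E < F on the vertex set. Then K (dimension 2) consists of the simplices:

  0-simplices (5): A, B, D, E, F
  1-simplices (10): AB, AD, AE, AF, BD, BE, BF, DE, DF, EF
  2-simplices (5): ABE, ABF, ADE, BDF, DEF

Hence C_0 ≅ Z^5, C_1 ≅ Z^10, C_2 ≅ Z^5.

Boundary ∂_1: C_1 → C_0 sends each edge [p,q] (with p < q) to q − p.
The 5×10 boundary matrix has rank 4 and Smith normal form diag(1,1,1,1).

∂_2: C_2 → C_1 acts by ∂[p,q,r] = [q,r] − [p,r] + [p,q]. For instance
  ∂DEF = EF − DF + DE,
  ∂BDF = DF − BF + BD.
The 10×5 boundary matrix has rank 5 and Smith normal form diag(1,1,1,1,1).

From H_k ≅ ker(∂_k) / im(∂_{k+1}) we obtain:

  H_0: rank C_0 − rank ∂_1 = 5 − 4 = 1, and the invariant factors of ∂_1 are all 1, so H_0 = Z.
  H_1: rank ker ∂_1 − rank ∂_2 = (10 − 4) − 5 = 1, and the invariant factors of ∂_2 are all 1, so H_1 = Z.
  H_2: rank ker ∂_2 − rank ∂_3 = (5 − 5) − 0 = 0, and there is no ∂_3, so H_2 = 0.

H_0 ≅ Z,  H_1 ≅ Z,  H_2 = 0.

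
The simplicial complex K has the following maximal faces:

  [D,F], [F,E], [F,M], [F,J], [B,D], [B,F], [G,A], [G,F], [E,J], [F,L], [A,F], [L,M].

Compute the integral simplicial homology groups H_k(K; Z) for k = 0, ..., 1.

H_0 ≅ Z,  H_1 ≅ Z^4.

We work with the vertex ordering A < B < D < E < F < G < J < L < M. The simplices of K, each written with vertices in increasing order, are:

  0-simplices (9): A, B, D, E, F, G, J, L, M
  1-simplices (12): AF, AG, BD, BF, DF, EF, EJ, FG, FJ, FL, FM, LM

giving chain groups C_0 ≅ Z^9, C_1 ≅ Z^12.

Boundary ∂_1: C_1 → C_0 is given by ∂[p,q] = [q] − [p].
The resulting 9×12 matrix has rank 8, and its Smith normal form has invariant factors (1,1,1,1,1,1,1,1).

Computing H_k = (kernel of ∂_k) / (image of ∂_{k+1}):

  H_0: rank C_0 − rank ∂_1 = 9 − 8 = 1, and the invariant factors of ∂_1 are all 1, so H_0 = Z.
  H_1: rank ker ∂_1 − rank ∂_2 = (12 − 8) − 0 = 4, and there is no ∂_2, so H_1 = Z^4.

As a check, the Euler characteristic is 9 − 12 = -3, which agrees with 1 − 4 = -3.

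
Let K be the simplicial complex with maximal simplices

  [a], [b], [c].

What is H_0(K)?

H_0 ≅ Z^3.

We work with the vertex ordering a < b < c. The simplices of K, each written with vertices in increasing order, are:

  0-simplices (3): a, b, c

giving chain groups C_0 ≅ Z^3.

Computing H_k = (kernel of ∂_k) / (image of ∂_{k+1}):

  H_0: rank C_0 − rank ∂_1 = 3 − 0 = 3, and there is no ∂_1, so H_0 ≅ Z^3.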